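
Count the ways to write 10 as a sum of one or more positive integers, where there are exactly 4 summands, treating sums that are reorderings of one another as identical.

The partitions of 10 that satisfy the conditions:
1, 1, 1, 7
1, 1, 2, 6
1, 1, 3, 5
1, 2, 2, 5
1, 1, 4, 4
1, 2, 3, 4
2, 2, 2, 4
1, 3, 3, 3
2, 2, 3, 3

9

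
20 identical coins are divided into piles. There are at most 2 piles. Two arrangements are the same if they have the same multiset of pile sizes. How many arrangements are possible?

Enumerating:
20
19,1
18,2
17,3
16,4
15,5
14,6
13,7
12,8
11,9
10,10

11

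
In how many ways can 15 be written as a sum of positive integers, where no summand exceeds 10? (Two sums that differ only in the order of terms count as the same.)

Counting exhaustively, 164 partitions satisfy the conditions.

164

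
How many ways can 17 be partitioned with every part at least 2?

66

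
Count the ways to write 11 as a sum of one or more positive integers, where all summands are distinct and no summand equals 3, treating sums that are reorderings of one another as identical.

8

Enumerating:
11
10,1
9,2
8,2,1
7,4
6,5
6,4,1
5,4,2
That's 8 in total.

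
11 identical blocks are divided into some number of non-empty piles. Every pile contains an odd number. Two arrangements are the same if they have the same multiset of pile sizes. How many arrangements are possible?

12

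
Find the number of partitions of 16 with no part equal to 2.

Enumerating by decreasing first part gives 96 partitions in all.

96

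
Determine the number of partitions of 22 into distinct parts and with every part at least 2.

48

A partial list (first 12 by largest part):
22
20,2
19,3
18,4
17,5
17,3,2
16,6
16,4,2
15,7
15,5,2
15,4,3
14,8
…and 36 more, for 48 total.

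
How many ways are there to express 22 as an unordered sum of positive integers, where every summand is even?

A partial list (first 12 by largest part):
22
20 + 2
18 + 4
18 + 2 + 2
16 + 6
16 + 4 + 2
16 + 2 + 2 + 2
14 + 8
14 + 6 + 2
14 + 4 + 4
14 + 4 + 2 + 2
14 + 2 + 2 + 2 + 2
…and 44 more, for 56 total.

56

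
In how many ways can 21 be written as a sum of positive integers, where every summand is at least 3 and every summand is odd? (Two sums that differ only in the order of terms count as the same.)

The partitions of 21 that satisfy the conditions:
21
15+3+3
13+5+3
11+7+3
11+5+5
9+9+3
9+7+5
9+3+3+3+3
7+7+7
7+5+3+3+3
5+5+5+3+3
3+3+3+3+3+3+3
That's 12 in total.

12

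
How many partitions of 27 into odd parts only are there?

192

Systematic enumeration (by largest part, then next-largest, …) yields 192.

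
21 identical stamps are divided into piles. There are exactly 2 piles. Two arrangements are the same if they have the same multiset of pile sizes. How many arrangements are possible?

Listing the qualifying partitions of 21:
20, 1
19, 2
18, 3
17, 4
16, 5
15, 6
14, 7
13, 8
12, 9
11, 10

10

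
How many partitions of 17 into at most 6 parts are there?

163

Systematic enumeration (by largest part, then next-largest, …) yields 163.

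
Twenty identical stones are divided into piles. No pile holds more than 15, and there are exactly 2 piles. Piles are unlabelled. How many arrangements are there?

Enumerating:
5,15
6,14
7,13
8,12
9,11
10,10
That's 6 in total.

6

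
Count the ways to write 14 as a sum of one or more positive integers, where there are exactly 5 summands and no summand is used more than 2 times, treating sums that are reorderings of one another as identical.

11

Enumerating:
8 + 2 + 2 + 1 + 1
7 + 3 + 2 + 1 + 1
6 + 4 + 2 + 1 + 1
6 + 3 + 3 + 1 + 1
6 + 3 + 2 + 2 + 1
5 + 5 + 2 + 1 + 1
5 + 4 + 3 + 1 + 1
5 + 4 + 2 + 2 + 1
5 + 3 + 3 + 2 + 1
4 + 4 + 3 + 2 + 1
4 + 3 + 3 + 2 + 2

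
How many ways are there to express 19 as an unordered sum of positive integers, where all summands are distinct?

54

There are too many to list fully; the first 12 (by largest part) are:
19
1, 18
2, 17
3, 16
1, 2, 16
4, 15
1, 3, 15
5, 14
1, 4, 14
2, 3, 14
6, 13
1, 5, 13
…and 42 more, for 54 total.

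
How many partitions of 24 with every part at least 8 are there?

The partitions of 24 that satisfy the conditions:
24
16, 8
15, 9
14, 10
13, 11
12, 12
8, 8, 8

7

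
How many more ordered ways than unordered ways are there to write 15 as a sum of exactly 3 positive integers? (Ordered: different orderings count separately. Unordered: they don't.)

72

Compositions: C(14,2) = 91.
Unordered (partitions into 3 parts): 19.
Difference: 91 − 19 = 72.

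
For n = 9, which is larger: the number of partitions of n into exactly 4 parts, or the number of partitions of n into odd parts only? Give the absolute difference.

2

Partitions of 9 into exactly 4 parts: 6.
Partitions of 9 into odd parts only: 8.
|6 − 8| = 2.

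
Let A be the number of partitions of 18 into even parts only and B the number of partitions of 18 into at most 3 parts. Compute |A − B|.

7

Partitions of 18 into even parts only: 30.
Partitions of 18 into at most 3 parts: 37.
|30 − 37| = 7.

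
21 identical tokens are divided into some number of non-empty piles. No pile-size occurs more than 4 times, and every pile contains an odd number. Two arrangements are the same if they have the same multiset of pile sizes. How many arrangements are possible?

A partial list (first 12 by largest part):
21
1, 1, 19
1, 3, 17
1, 1, 1, 1, 17
1, 5, 15
3, 3, 15
1, 1, 1, 3, 15
1, 7, 13
3, 5, 13
1, 1, 1, 5, 13
1, 1, 3, 3, 13
1, 9, 11
…and 29 more, for 41 total.

41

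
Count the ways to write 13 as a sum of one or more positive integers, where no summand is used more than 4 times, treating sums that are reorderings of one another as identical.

A full systematic count gives 76.

76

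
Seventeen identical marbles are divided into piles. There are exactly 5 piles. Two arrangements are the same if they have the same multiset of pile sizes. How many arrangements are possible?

47

A partial list (first 12 by largest part):
1, 1, 1, 1, 13
1, 1, 1, 2, 12
1, 1, 1, 3, 11
1, 1, 2, 2, 11
1, 1, 1, 4, 10
1, 1, 2, 3, 10
1, 2, 2, 2, 10
1, 1, 1, 5, 9
1, 1, 2, 4, 9
1, 1, 3, 3, 9
1, 2, 2, 3, 9
2, 2, 2, 2, 9
…and 35 more, for 47 total.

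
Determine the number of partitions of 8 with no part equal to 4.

17

Enumerating:
8
7,1
6,2
6,1,1
5,3
5,2,1
5,1,1,1
3,3,2
3,3,1,1
3,2,2,1
3,2,1,1,1
3,1,1,1,1,1
2,2,2,2
2,2,2,1,1
2,2,1,1,1,1
2,1,1,1,1,1,1
1,1,1,1,1,1,1,1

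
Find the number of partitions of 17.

297

Enumerating by decreasing first part gives 297 partitions in all.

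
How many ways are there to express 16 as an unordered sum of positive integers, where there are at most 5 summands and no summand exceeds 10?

83

A full systematic count gives 83.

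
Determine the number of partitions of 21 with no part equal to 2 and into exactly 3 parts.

28

There are too many to list fully; the first 12 (by largest part) are:
19,1,1
17,3,1
16,4,1
15,5,1
15,3,3
14,6,1
14,4,3
13,7,1
13,5,3
13,4,4
12,8,1
12,6,3
…and 16 more, for 28 total.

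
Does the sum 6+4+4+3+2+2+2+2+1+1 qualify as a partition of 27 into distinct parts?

No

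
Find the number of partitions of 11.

56

A partial list (first 12 by largest part):
11
10 + 1
9 + 2
9 + 1 + 1
8 + 3
8 + 2 + 1
8 + 1 + 1 + 1
7 + 4
7 + 3 + 1
7 + 2 + 2
7 + 2 + 1 + 1
7 + 1 + 1 + 1 + 1
…and 44 more, for 56 total.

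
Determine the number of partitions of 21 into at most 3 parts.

A partial list (first 12 by largest part):
21
1,20
2,19
1,1,19
3,18
1,2,18
4,17
1,3,17
2,2,17
5,16
1,4,16
2,3,16
…and 36 more, for 48 total.

48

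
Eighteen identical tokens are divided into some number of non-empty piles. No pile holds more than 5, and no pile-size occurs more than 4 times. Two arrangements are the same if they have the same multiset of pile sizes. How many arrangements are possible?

66

A partial list (first 12 by largest part):
5, 5, 5, 3
5, 5, 5, 2, 1
5, 5, 5, 1, 1, 1
5, 5, 4, 4
5, 5, 4, 3, 1
5, 5, 4, 2, 2
5, 5, 4, 2, 1, 1
5, 5, 4, 1, 1, 1, 1
5, 5, 3, 3, 2
5, 5, 3, 3, 1, 1
5, 5, 3, 2, 2, 1
5, 5, 3, 2, 1, 1, 1
…and 54 more, for 66 total.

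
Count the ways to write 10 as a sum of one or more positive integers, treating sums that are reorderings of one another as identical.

42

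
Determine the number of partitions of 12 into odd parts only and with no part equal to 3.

Enumerating:
11+1
9+1+1+1
7+5
7+1+1+1+1+1
5+5+1+1
5+1+1+1+1+1+1+1
1+1+1+1+1+1+1+1+1+1+1+1

7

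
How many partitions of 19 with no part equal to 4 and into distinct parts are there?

A partial list (first 12 by largest part):
19
18, 1
17, 2
16, 3
16, 2, 1
15, 3, 1
14, 5
14, 3, 2
13, 6
13, 5, 1
13, 3, 2, 1
12, 7
…and 24 more, for 36 total.

36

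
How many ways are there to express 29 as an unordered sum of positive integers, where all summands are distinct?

256

Enumerating by decreasing first part gives 256 partitions in all.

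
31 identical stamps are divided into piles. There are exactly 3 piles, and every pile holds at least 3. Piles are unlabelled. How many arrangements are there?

52

There are too many to list fully; the first 12 (by largest part) are:
25, 3, 3
24, 4, 3
23, 5, 3
23, 4, 4
22, 6, 3
22, 5, 4
21, 7, 3
21, 6, 4
21, 5, 5
20, 8, 3
20, 7, 4
20, 6, 5
…and 40 more, for 52 total.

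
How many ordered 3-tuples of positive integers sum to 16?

Equivalently, choose which 2 of the 15 gaps become plus signs: C(15,2) = 105.

105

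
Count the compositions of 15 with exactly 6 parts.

Place 5 bars in the 14 internal gaps of a row of 15 dots: C(14,5) = 2002.

2002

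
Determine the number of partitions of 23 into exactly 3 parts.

There are too many to list fully; the first 12 (by largest part) are:
21,1,1
20,2,1
19,3,1
19,2,2
18,4,1
18,3,2
17,5,1
17,4,2
17,3,3
16,6,1
16,5,2
16,4,3
…and 32 more, for 44 total.

44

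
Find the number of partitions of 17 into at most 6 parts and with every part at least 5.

Enumerating:
17
12 + 5
11 + 6
10 + 7
9 + 8
7 + 5 + 5
6 + 6 + 5

7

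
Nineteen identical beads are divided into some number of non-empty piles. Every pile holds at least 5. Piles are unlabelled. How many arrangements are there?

The partitions of 19 that satisfy the conditions:
19
14+5
13+6
12+7
11+8
10+9
9+5+5
8+6+5
7+7+5
7+6+6
Counting gives 10.

10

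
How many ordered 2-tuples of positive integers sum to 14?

A composition of 14 into 2 positive parts is chosen by placing 1 dividers among the 13 gaps between 14 units: C(13,1) = 13.

13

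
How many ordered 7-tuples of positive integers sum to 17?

A composition of 17 into 7 positive parts is chosen by placing 6 dividers among the 16 gaps between 17 units: C(16,6) = 8008.

8008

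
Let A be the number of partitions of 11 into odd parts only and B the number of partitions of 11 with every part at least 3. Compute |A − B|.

6

Partitions of 11 into odd parts only: 12.
Partitions of 11 with every part at least 3: 6.
|12 − 6| = 6.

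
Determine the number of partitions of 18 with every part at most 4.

84

Direct enumeration gives 84 partitions.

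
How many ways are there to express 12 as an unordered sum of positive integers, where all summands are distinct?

15

The partitions of 12 that satisfy the conditions:
12
11 + 1
10 + 2
9 + 3
9 + 2 + 1
8 + 4
8 + 3 + 1
7 + 5
7 + 4 + 1
7 + 3 + 2
6 + 5 + 1
6 + 4 + 2
6 + 3 + 2 + 1
5 + 4 + 3
5 + 4 + 2 + 1
That's 15 in total.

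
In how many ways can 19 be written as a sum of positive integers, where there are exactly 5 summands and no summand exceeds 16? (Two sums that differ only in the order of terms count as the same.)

There are too many to list fully; the first 12 (by largest part) are:
1,1,1,1,15
1,1,1,2,14
1,1,1,3,13
1,1,2,2,13
1,1,1,4,12
1,1,2,3,12
1,2,2,2,12
1,1,1,5,11
1,1,2,4,11
1,1,3,3,11
1,2,2,3,11
2,2,2,2,11
…and 58 more, for 70 total.

70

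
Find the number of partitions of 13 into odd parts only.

18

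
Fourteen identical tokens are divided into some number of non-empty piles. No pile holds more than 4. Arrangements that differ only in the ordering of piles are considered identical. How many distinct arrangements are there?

47

There are too many to list fully; the first 12 (by largest part) are:
2+4+4+4
1+1+4+4+4
3+3+4+4
1+2+3+4+4
1+1+1+3+4+4
2+2+2+4+4
1+1+2+2+4+4
1+1+1+1+2+4+4
1+1+1+1+1+1+4+4
1+3+3+3+4
2+2+3+3+4
1+1+2+3+3+4
…and 35 more, for 47 total.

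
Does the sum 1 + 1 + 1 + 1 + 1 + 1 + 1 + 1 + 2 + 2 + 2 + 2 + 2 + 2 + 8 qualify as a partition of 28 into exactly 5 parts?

No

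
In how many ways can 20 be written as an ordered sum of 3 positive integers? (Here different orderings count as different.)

By stars and bars with positive parts, the count is C(19,2) = 171.

171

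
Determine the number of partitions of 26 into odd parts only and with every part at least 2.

23

They are:
23 + 3
21 + 5
19 + 7
17 + 9
17 + 3 + 3 + 3
15 + 11
15 + 5 + 3 + 3
13 + 13
13 + 7 + 3 + 3
13 + 5 + 5 + 3
11 + 9 + 3 + 3
11 + 7 + 5 + 3
11 + 5 + 5 + 5
11 + 3 + 3 + 3 + 3 + 3
9 + 9 + 5 + 3
9 + 7 + 7 + 3
9 + 7 + 5 + 5
9 + 5 + 3 + 3 + 3 + 3
7 + 7 + 7 + 5
7 + 7 + 3 + 3 + 3 + 3
7 + 5 + 5 + 3 + 3 + 3
5 + 5 + 5 + 5 + 3 + 3
5 + 3 + 3 + 3 + 3 + 3 + 3 + 3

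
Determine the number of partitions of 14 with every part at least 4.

They are:
14
10,4
9,5
8,6
7,7
6,4,4
5,5,4
Counting gives 7.

7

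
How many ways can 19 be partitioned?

490

Systematic enumeration (by largest part, then next-largest, …) yields 490.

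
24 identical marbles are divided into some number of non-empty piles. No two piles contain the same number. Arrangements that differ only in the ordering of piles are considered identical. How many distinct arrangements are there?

122

A full systematic count gives 122.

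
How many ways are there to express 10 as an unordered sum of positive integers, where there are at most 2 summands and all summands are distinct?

They are:
10
9,1
8,2
7,3
6,4
That's 5 in total.

5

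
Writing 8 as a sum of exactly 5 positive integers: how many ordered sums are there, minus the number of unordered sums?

Compositions: C(7,4) = 35.
Partitions of 8 into exactly 5 parts: 3.
Difference: 35 − 3 = 32.

32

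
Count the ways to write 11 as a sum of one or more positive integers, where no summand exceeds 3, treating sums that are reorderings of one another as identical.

They are:
3, 3, 3, 2
3, 3, 3, 1, 1
3, 3, 2, 2, 1
3, 3, 2, 1, 1, 1
3, 3, 1, 1, 1, 1, 1
3, 2, 2, 2, 2
3, 2, 2, 2, 1, 1
3, 2, 2, 1, 1, 1, 1
3, 2, 1, 1, 1, 1, 1, 1
3, 1, 1, 1, 1, 1, 1, 1, 1
2, 2, 2, 2, 2, 1
2, 2, 2, 2, 1, 1, 1
2, 2, 2, 1, 1, 1, 1, 1
2, 2, 1, 1, 1, 1, 1, 1, 1
2, 1, 1, 1, 1, 1, 1, 1, 1, 1
1, 1, 1, 1, 1, 1, 1, 1, 1, 1, 1
Counting gives 16.

16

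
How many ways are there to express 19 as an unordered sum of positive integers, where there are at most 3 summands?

There are too many to list fully; the first 12 (by largest part) are:
19
18, 1
17, 2
17, 1, 1
16, 3
16, 2, 1
15, 4
15, 3, 1
15, 2, 2
14, 5
14, 4, 1
14, 3, 2
…and 28 more, for 40 total.

40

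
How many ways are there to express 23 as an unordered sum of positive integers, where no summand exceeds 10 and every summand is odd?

A partial list (first 12 by largest part):
5 + 9 + 9
1 + 1 + 3 + 9 + 9
1 + 1 + 1 + 1 + 1 + 9 + 9
7 + 7 + 9
1 + 1 + 5 + 7 + 9
1 + 3 + 3 + 7 + 9
1 + 1 + 1 + 1 + 3 + 7 + 9
1 + 1 + 1 + 1 + 1 + 1 + 1 + 7 + 9
1 + 3 + 5 + 5 + 9
1 + 1 + 1 + 1 + 5 + 5 + 9
3 + 3 + 3 + 5 + 9
1 + 1 + 1 + 3 + 3 + 5 + 9
…and 53 more, for 65 total.

65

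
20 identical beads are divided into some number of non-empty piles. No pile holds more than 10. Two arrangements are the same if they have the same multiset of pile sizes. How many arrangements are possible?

530

Counting exhaustively, 530 partitions satisfy the conditions.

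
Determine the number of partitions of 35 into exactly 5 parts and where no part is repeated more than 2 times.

A full systematic count gives 583.

583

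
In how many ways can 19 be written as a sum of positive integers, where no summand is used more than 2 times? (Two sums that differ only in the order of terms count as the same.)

There are 163 such partitions.

163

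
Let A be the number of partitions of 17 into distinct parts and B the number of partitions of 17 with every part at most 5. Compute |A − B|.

81

Partitions of 17 into distinct parts: 38.
Partitions of 17 with every part at most 5: 119.
|38 − 119| = 81.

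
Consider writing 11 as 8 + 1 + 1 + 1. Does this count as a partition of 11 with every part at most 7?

No

The parts sum to 11, and the condition 'no summand exceeds 7' is violated.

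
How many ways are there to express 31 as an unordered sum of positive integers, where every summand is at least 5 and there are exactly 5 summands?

The partitions of 31 that satisfy the conditions:
11,5,5,5,5
10,6,5,5,5
9,7,5,5,5
9,6,6,5,5
8,8,5,5,5
8,7,6,5,5
8,6,6,6,5
7,7,7,5,5
7,7,6,6,5
7,6,6,6,6
Counting gives 10.

10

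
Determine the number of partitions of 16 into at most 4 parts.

There are too many to list fully; the first 12 (by largest part) are:
16
1 + 15
2 + 14
1 + 1 + 14
3 + 13
1 + 2 + 13
1 + 1 + 1 + 13
4 + 12
1 + 3 + 12
2 + 2 + 12
1 + 1 + 2 + 12
5 + 11
…and 52 more, for 64 total.

64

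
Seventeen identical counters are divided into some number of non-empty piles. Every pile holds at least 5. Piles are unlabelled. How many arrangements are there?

Enumerating:
17
12+5
11+6
10+7
9+8
7+5+5
6+6+5

7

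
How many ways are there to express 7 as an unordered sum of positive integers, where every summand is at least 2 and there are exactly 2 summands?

The partitions of 7 that satisfy the conditions:
2, 5
3, 4

2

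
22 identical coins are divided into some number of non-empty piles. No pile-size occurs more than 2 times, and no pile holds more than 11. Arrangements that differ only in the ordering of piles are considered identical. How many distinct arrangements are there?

215

Direct enumeration gives 215 partitions.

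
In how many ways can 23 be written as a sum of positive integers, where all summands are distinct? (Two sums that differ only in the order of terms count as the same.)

Enumerating by decreasing first part gives 104 partitions in all.

104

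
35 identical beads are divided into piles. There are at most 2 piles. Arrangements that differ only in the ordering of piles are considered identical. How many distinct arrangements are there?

18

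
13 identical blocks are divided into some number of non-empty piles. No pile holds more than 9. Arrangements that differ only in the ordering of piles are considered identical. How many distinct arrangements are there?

94

There are 94 such partitions.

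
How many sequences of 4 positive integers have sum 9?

By stars and bars with positive parts, the count is C(8,3) = 56.

56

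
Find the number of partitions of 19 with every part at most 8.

A full systematic count gives 352.

352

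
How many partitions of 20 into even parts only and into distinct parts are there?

10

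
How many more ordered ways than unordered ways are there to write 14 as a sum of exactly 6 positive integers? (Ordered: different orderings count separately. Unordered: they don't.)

Compositions: C(13,5) = 1287.
Partitions of 14 into exactly 6 parts: 20.
Difference: 1287 − 20 = 1267.

1267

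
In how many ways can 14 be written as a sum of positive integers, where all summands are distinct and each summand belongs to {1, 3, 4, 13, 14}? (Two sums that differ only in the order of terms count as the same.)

2

Enumerating:
14
13,1
Counting gives 2.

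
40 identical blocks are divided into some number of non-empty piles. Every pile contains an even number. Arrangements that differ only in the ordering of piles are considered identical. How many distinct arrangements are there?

There are 627 such partitions.

627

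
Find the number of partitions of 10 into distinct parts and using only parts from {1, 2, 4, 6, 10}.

2

They are:
10
6+4
Counting gives 2.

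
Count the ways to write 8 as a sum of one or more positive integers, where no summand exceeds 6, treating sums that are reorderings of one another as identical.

They are:
6,2
6,1,1
5,3
5,2,1
5,1,1,1
4,4
4,3,1
4,2,2
4,2,1,1
4,1,1,1,1
3,3,2
3,3,1,1
3,2,2,1
3,2,1,1,1
3,1,1,1,1,1
2,2,2,2
2,2,2,1,1
2,2,1,1,1,1
2,1,1,1,1,1,1
1,1,1,1,1,1,1,1

20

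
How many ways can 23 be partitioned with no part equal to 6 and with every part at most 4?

Direct enumeration gives 150 partitions.

150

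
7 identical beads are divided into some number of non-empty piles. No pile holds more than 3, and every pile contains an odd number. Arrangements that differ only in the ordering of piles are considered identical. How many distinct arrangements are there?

The partitions of 7 that satisfy the conditions:
3 + 3 + 1
3 + 1 + 1 + 1 + 1
1 + 1 + 1 + 1 + 1 + 1 + 1

3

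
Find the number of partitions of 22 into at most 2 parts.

12

The partitions of 22 that satisfy the conditions:
22
21,1
20,2
19,3
18,4
17,5
16,6
15,7
14,8
13,9
12,10
11,11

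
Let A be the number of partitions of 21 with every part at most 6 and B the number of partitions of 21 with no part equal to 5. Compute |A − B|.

Partitions of 21 with every part at most 6: 331.
Partitions of 21 with no part equal to 5: 561.
|331 − 561| = 230.

230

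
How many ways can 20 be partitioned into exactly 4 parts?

There are too many to list fully; the first 12 (by largest part) are:
17+1+1+1
16+2+1+1
15+3+1+1
15+2+2+1
14+4+1+1
14+3+2+1
14+2+2+2
13+5+1+1
13+4+2+1
13+3+3+1
13+3+2+2
12+6+1+1
…and 52 more, for 64 total.

64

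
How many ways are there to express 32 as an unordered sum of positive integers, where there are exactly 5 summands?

480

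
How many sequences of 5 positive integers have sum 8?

35

Place 4 bars in the 7 internal gaps of a row of 8 dots: C(7,4) = 35.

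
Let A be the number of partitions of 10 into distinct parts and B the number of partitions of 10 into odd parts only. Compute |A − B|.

0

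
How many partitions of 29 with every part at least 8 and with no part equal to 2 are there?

13

They are:
29
21 + 8
20 + 9
19 + 10
18 + 11
17 + 12
16 + 13
15 + 14
13 + 8 + 8
12 + 9 + 8
11 + 10 + 8
11 + 9 + 9
10 + 10 + 9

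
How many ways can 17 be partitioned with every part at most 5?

119

Systematic enumeration (by largest part, then next-largest, …) yields 119.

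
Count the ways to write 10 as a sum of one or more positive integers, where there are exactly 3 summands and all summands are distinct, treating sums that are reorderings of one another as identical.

4

The partitions of 10 that satisfy the conditions:
7, 2, 1
6, 3, 1
5, 4, 1
5, 3, 2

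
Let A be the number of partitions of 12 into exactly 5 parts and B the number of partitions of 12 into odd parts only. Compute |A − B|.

Partitions of 12 into exactly 5 parts: 13.
Partitions of 12 into odd parts only: 15.
|13 − 15| = 2.

2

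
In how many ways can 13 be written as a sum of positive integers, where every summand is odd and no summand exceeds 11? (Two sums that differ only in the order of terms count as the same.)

17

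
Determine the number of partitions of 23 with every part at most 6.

454

Systematic enumeration (by largest part, then next-largest, …) yields 454.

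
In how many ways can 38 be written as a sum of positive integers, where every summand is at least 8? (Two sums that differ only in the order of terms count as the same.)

There are too many to list fully; the first 12 (by largest part) are:
38
30,8
29,9
28,10
27,11
26,12
25,13
24,14
23,15
22,16
22,8,8
21,17
…and 34 more, for 46 total.

46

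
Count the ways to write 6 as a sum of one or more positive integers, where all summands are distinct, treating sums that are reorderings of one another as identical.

4

They are:
6
5 + 1
4 + 2
3 + 2 + 1
That's 4 in total.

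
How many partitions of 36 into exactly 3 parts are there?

Counting exhaustively, 108 partitions satisfy the conditions.

108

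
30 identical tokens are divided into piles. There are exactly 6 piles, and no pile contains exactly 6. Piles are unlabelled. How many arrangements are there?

A full systematic count gives 368.

368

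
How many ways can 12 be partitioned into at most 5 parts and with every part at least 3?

Enumerating:
12
3+9
4+8
5+7
6+6
3+3+6
3+4+5
4+4+4
3+3+3+3
Counting gives 9.

9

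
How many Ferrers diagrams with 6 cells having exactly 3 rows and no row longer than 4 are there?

Listing the qualifying partitions of 6:
1,1,4
1,2,3
2,2,2
Counting gives 3.

3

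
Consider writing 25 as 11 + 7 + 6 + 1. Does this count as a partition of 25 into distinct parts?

Yes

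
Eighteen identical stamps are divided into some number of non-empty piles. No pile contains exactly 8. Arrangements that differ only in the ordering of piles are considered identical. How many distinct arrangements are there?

343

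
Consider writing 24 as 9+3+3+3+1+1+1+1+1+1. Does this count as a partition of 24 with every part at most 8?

No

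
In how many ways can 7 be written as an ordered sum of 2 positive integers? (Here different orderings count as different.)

A composition of 7 into 2 positive parts is chosen by placing 1 dividers among the 6 gaps between 7 units: C(6,1) = 6.

6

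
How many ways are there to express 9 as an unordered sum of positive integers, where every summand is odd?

Enumerating:
9
1 + 1 + 7
1 + 3 + 5
1 + 1 + 1 + 1 + 5
3 + 3 + 3
1 + 1 + 1 + 3 + 3
1 + 1 + 1 + 1 + 1 + 1 + 3
1 + 1 + 1 + 1 + 1 + 1 + 1 + 1 + 1
Counting gives 8.

8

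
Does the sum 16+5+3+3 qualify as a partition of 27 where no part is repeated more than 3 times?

Yes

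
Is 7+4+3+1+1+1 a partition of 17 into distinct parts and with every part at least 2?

The parts sum to 17, and the condition 'all summands are distinct' is violated.

No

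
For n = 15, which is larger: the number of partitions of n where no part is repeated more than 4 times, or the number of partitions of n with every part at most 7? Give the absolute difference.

Partitions of 15 where no part is repeated more than 4 times: 127.
Partitions of 15 with every part at most 7: 131.
|127 − 131| = 4.

4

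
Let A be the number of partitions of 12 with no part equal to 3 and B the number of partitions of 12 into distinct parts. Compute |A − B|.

32

Partitions of 12 with no part equal to 3: 47.
Partitions of 12 into distinct parts: 15.
|47 − 15| = 32.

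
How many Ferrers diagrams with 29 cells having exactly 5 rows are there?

333

Direct enumeration gives 333 partitions.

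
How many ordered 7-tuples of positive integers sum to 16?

5005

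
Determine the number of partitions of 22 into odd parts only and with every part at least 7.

3

Enumerating:
15,7
13,9
11,11
That's 3 in total.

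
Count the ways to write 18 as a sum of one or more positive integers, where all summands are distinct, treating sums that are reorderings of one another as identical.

46

A partial list (first 12 by largest part):
18
1, 17
2, 16
3, 15
1, 2, 15
4, 14
1, 3, 14
5, 13
1, 4, 13
2, 3, 13
6, 12
1, 5, 12
…and 34 more, for 46 total.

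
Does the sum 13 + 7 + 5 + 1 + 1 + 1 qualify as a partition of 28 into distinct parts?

No

The parts sum to 28, and the condition 'all summands are distinct' is violated.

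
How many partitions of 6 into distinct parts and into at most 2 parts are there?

Enumerating:
6
1+5
2+4

3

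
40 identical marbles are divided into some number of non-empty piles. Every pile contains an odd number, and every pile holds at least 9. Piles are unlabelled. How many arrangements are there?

8

Listing the qualifying partitions of 40:
31 + 9
29 + 11
27 + 13
25 + 15
23 + 17
21 + 19
13 + 9 + 9 + 9
11 + 11 + 9 + 9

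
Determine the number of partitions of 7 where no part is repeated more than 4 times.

They are:
7
6+1
5+2
5+1+1
4+3
4+2+1
4+1+1+1
3+3+1
3+2+2
3+2+1+1
3+1+1+1+1
2+2+2+1
2+2+1+1+1
That's 13 in total.

13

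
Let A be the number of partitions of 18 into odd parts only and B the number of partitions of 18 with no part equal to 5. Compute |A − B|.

238

Partitions of 18 into odd parts only: 46.
Partitions of 18 with no part equal to 5: 284.
|46 − 284| = 238.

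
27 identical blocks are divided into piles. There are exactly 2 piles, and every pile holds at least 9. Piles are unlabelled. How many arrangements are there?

5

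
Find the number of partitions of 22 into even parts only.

There are too many to list fully; the first 12 (by largest part) are:
22
20,2
18,4
18,2,2
16,6
16,4,2
16,2,2,2
14,8
14,6,2
14,4,4
14,4,2,2
14,2,2,2,2
…and 44 more, for 56 total.

56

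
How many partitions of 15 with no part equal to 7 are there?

154

Systematic enumeration (by largest part, then next-largest, …) yields 154.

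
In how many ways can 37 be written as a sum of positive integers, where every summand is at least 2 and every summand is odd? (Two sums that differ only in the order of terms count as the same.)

Direct enumeration gives 92 partitions.

92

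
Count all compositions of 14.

8192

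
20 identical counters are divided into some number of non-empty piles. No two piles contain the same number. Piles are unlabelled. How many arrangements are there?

There are too many to list fully; the first 12 (by largest part) are:
20
19+1
18+2
17+3
17+2+1
16+4
16+3+1
15+5
15+4+1
15+3+2
14+6
14+5+1
…and 52 more, for 64 total.

64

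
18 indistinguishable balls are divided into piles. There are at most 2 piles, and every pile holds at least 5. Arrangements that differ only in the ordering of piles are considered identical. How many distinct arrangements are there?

6

The partitions of 18 that satisfy the conditions:
18
13,5
12,6
11,7
10,8
9,9
That's 6 in total.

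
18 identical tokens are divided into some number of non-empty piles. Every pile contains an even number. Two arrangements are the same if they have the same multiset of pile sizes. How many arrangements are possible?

A partial list (first 12 by largest part):
18
16, 2
14, 4
14, 2, 2
12, 6
12, 4, 2
12, 2, 2, 2
10, 8
10, 6, 2
10, 4, 4
10, 4, 2, 2
10, 2, 2, 2, 2
…and 18 more, for 30 total.

30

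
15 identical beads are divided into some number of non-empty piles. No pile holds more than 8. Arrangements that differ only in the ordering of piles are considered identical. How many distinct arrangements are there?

146

Counting exhaustively, 146 partitions satisfy the conditions.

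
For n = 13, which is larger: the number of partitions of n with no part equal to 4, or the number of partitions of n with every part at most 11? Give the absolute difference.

28

Partitions of 13 with no part equal to 4: 71.
Partitions of 13 with every part at most 11: 99.
|71 − 99| = 28.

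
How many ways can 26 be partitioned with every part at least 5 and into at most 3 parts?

26

A partial list (first 12 by largest part):
26
21, 5
20, 6
19, 7
18, 8
17, 9
16, 10
16, 5, 5
15, 11
15, 6, 5
14, 12
14, 7, 5
…and 14 more, for 26 total.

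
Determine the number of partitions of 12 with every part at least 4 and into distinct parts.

3

Enumerating:
12
8, 4
7, 5
Counting gives 3.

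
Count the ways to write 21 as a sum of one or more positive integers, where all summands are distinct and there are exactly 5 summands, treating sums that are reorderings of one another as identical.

They are:
11,4,3,2,1
10,5,3,2,1
9,6,3,2,1
9,5,4,2,1
8,7,3,2,1
8,6,4,2,1
8,5,4,3,1
7,6,5,2,1
7,6,4,3,1
7,5,4,3,2

10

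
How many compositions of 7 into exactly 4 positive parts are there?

20

Place 3 bars in the 6 internal gaps of a row of 7 dots: C(6,3) = 20.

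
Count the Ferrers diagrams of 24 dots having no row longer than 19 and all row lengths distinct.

115

Systematic enumeration (by largest part, then next-largest, …) yields 115.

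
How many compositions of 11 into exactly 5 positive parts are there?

210

A composition of 11 into 5 positive parts is chosen by placing 4 dividers among the 10 gaps between 11 units: C(10,4) = 210.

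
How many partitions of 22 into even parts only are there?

There are too many to list fully; the first 12 (by largest part) are:
22
20,2
18,4
18,2,2
16,6
16,4,2
16,2,2,2
14,8
14,6,2
14,4,4
14,4,2,2
14,2,2,2,2
…and 44 more, for 56 total.

56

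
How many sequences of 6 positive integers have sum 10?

126

A composition of 10 into 6 positive parts is chosen by placing 5 dividers among the 9 gaps between 10 units: C(9,5) = 126.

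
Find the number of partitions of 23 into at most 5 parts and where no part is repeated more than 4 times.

A full systematic count gives 291.

291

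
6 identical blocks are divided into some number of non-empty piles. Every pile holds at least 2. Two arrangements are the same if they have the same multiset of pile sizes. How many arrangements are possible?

4

Enumerating:
6
2 + 4
3 + 3
2 + 2 + 2
Counting gives 4.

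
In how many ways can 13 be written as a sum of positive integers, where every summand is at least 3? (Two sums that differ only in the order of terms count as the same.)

10

The partitions of 13 that satisfy the conditions:
13
10,3
9,4
8,5
7,6
7,3,3
6,4,3
5,5,3
5,4,4
4,3,3,3
That's 10 in total.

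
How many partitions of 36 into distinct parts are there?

668

Counting exhaustively, 668 partitions satisfy the conditions.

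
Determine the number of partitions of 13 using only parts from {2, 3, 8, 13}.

4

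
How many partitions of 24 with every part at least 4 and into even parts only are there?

Listing the qualifying partitions of 24:
24
4 + 20
6 + 18
8 + 16
4 + 4 + 16
10 + 14
4 + 6 + 14
12 + 12
4 + 8 + 12
6 + 6 + 12
4 + 4 + 4 + 12
4 + 10 + 10
6 + 8 + 10
4 + 4 + 6 + 10
8 + 8 + 8
4 + 4 + 8 + 8
4 + 6 + 6 + 8
4 + 4 + 4 + 4 + 8
6 + 6 + 6 + 6
4 + 4 + 4 + 6 + 6
4 + 4 + 4 + 4 + 4 + 4

21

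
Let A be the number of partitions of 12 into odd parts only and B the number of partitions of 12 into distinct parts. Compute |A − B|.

Partitions of 12 into odd parts only: 15.
Partitions of 12 into distinct parts: 15.
|15 − 15| = 0.

0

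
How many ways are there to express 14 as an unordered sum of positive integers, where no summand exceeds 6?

Counting exhaustively, 90 partitions satisfy the conditions.

90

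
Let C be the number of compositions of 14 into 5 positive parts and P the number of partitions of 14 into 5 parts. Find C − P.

692

Compositions: C(13,4) = 715.
Unordered (partitions into 5 parts): 23.
Difference: 715 − 23 = 692.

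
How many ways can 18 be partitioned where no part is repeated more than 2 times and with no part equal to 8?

113

Enumerating by decreasing first part gives 113 partitions in all.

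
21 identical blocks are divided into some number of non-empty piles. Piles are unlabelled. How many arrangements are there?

792

Systematic enumeration (by largest part, then next-largest, …) yields 792.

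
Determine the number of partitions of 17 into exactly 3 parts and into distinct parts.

The partitions of 17 that satisfy the conditions:
1, 2, 14
1, 3, 13
1, 4, 12
2, 3, 12
1, 5, 11
2, 4, 11
1, 6, 10
2, 5, 10
3, 4, 10
1, 7, 9
2, 6, 9
3, 5, 9
2, 7, 8
3, 6, 8
4, 5, 8
4, 6, 7

16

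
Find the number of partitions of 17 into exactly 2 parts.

8

They are:
16, 1
15, 2
14, 3
13, 4
12, 5
11, 6
10, 7
9, 8
That's 8 in total.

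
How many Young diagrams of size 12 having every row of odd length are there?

15

They are:
11,1
9,3
9,1,1,1
7,5
7,3,1,1
7,1,1,1,1,1
5,5,1,1
5,3,3,1
5,3,1,1,1,1
5,1,1,1,1,1,1,1
3,3,3,3
3,3,3,1,1,1
3,3,1,1,1,1,1,1
3,1,1,1,1,1,1,1,1,1
1,1,1,1,1,1,1,1,1,1,1,1
Counting gives 15.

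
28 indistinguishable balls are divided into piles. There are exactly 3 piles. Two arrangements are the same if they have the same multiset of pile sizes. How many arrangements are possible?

65

There are too many to list fully; the first 12 (by largest part) are:
26,1,1
25,2,1
24,3,1
24,2,2
23,4,1
23,3,2
22,5,1
22,4,2
22,3,3
21,6,1
21,5,2
21,4,3
…and 53 more, for 65 total.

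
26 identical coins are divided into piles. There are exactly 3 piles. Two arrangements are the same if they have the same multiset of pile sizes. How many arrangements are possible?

56

A partial list (first 12 by largest part):
24+1+1
23+2+1
22+3+1
22+2+2
21+4+1
21+3+2
20+5+1
20+4+2
20+3+3
19+6+1
19+5+2
19+4+3
…and 44 more, for 56 total.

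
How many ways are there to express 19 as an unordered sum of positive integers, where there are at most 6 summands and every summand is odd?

The partitions of 19 that satisfy the conditions:
19
17+1+1
15+3+1
15+1+1+1+1
13+5+1
13+3+3
13+3+1+1+1
11+7+1
11+5+3
11+5+1+1+1
11+3+3+1+1
9+9+1
9+7+3
9+7+1+1+1
9+5+5
9+5+3+1+1
9+3+3+3+1
7+7+5
7+7+3+1+1
7+5+5+1+1
7+5+3+3+1
7+3+3+3+3
5+5+5+3+1
5+5+3+3+3

24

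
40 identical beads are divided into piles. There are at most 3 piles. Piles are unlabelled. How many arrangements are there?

154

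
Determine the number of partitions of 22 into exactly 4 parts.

Systematic enumeration (by largest part, then next-largest, …) yields 84.

84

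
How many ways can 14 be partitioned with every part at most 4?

There are too many to list fully; the first 12 (by largest part) are:
4, 4, 4, 2
4, 4, 4, 1, 1
4, 4, 3, 3
4, 4, 3, 2, 1
4, 4, 3, 1, 1, 1
4, 4, 2, 2, 2
4, 4, 2, 2, 1, 1
4, 4, 2, 1, 1, 1, 1
4, 4, 1, 1, 1, 1, 1, 1
4, 3, 3, 3, 1
4, 3, 3, 2, 2
4, 3, 3, 2, 1, 1
…and 35 more, for 47 total.

47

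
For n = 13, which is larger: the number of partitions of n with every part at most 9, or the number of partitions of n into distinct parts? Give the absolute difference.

Partitions of 13 with every part at most 9: 94.
Partitions of 13 into distinct parts: 18.
|94 − 18| = 76.

76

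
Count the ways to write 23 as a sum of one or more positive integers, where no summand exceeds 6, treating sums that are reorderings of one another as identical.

454

A full systematic count gives 454.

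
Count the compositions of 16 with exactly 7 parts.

5005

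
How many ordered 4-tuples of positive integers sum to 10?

84

Place 3 bars in the 9 internal gaps of a row of 10 dots: C(9,3) = 84.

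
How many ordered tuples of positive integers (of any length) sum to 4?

There are 3 gaps and each independently is a cut or not, giving 2^3 = 8.

8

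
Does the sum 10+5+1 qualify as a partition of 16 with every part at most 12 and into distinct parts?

Yes

The parts sum to 16, and the condition 'no summand exceeds 12' holds; the condition 'all summands are distinct' holds.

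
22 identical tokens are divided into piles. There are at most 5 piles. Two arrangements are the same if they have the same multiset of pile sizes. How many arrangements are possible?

255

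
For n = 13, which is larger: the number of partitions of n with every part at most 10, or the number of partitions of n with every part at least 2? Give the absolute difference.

73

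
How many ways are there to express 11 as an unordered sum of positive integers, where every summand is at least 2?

14

The partitions of 11 that satisfy the conditions:
11
2+9
3+8
4+7
2+2+7
5+6
2+3+6
2+4+5
3+3+5
2+2+2+5
3+4+4
2+2+3+4
2+3+3+3
2+2+2+2+3
Counting gives 14.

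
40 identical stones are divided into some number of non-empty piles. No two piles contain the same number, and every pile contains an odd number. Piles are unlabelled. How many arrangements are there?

46

There are too many to list fully; the first 12 (by largest part) are:
39,1
37,3
35,5
33,7
31,9
31,5,3,1
29,11
29,7,3,1
27,13
27,9,3,1
27,7,5,1
25,15
…and 34 more, for 46 total.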